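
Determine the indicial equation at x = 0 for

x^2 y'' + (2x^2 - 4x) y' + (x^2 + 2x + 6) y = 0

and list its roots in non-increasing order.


Divide by x^2 to reach normal form y'' + P_1(x) y' + P_2(x) y = 0 with P_1(x) = 2 - 4/x and P_2(x) = 1 + 2/x + 6/x^2.
x = 0 is a singular point because the y'-coefficient 2 - 4/x has a pole at x = 0 and the y-coefficient 1 + 2/x + 6/x^2 has a pole at x = 0.
It is a regular singular point because x P_1(x) = p(x) = 2x - 4 and x^2 P_2(x) = q(x) = x^2 + 2x + 6 are polynomials, hence analytic at x = 0.
p(0) = -4,  q(0) = 6.
Indicial equation: r(r-1) + p(0) r + q(0) = 0, i.e. r^2 + (p(0) - 1) r + q(0) = 0, i.e. r^2 - 5 r + 6 = 0.
Discriminant: (-5)^2 - 4(6) = 1, so r = (5 ± 1)/2.
Solving: r_1 = 3, r_2 = 2.

indicial: r^2 - 5 r + 6 = 0; roots r_1 = 3, r_2 = 2


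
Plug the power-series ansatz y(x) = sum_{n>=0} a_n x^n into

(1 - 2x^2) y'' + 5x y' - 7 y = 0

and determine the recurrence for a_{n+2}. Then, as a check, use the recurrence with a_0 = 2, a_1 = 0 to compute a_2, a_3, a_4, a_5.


Substitute y = sum_n a_n x^n.
(1 - 2 x^2) y'' contributes (n+2)(n+1) a_{n+2} - 2 n(n-1) a_n at x^n.
5 x y'(x) contributes 5 n a_n at x^n.
-7 y(x) contributes -7 a_n at x^n.
Matching x^n: (n+2)(n+1) a_{n+2} + (-2 n(n-1) + 5 n - 7) a_n = 0.
Thus a_{n+2} = (2 n(n-1) - 5 n + 7) / ((n+1)(n+2)) * a_n.

Check with a_0 = 2, a_1 = 0 (apply the recurrence for n = 0, 1, 2, 3): a_0 = 2, a_1 = 0, a_2 = 7, a_3 = 0, a_4 = 7/12, a_5 = 0.

a_(n+2) = (2 n(n-1) - 5 n + 7) / ((n+1)(n+2)) * a_n; check: a_0 = 2, a_1 = 0, a_2 = 7, a_3 = 0, a_4 = 7/12, a_5 = 0


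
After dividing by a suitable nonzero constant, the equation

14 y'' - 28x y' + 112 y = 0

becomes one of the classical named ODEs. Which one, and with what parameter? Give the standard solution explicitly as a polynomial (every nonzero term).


All three coefficients share the factor 14; dividing through by 14 gives  y'' - 2x y' + 8 y = 0.
This matches the Hermite equation y'' - 2x y' + 2n y = 0 with 2n = 8, so n = 4; the polynomial solution is H_4(x).
With y = sum_k a_k x^k, matching x^k gives (k+2)(k+1) a_{k+2} = 2(k - n) a_k = 2(k - 4) a_k. The right side vanishes at k = 4, so the series with the parity of 4 terminates at degree 4.
Standard normalization: leading coefficient of H_n is 2^n, so a_4 = 2^4 = 16. Work downward with a_k = (k+1)(k+2) a_{k+2} / (2(k - n)):
  a_2 = (3)(4)(16) / (2(2 - 4)) = 192/(-4) = -48
  a_0 = (1)(2)(-48) / (2(0 - 4)) = -96/(-8) = 12
Hence H_4(x) = 16 x^4 - 48 x^2 + 12.

H_4(x); series = 16 x^4 - 48 x^2 + 12


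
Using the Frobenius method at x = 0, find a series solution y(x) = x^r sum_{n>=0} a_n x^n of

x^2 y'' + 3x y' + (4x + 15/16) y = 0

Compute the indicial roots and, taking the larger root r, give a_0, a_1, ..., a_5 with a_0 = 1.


Write in Frobenius form y'' + (p(x)/x) y' + (q(x)/x^2) y = 0:
  p(x) = 3,  q(x) = 4x + 15/16.
Indicial equation: r(r-1) + (3) r + (15/16) = 0 -> roots r_1 = -3/4, r_2 = -5/4.
Take r = r_1 = -3/4. Let y(x) = x^r sum_{n>=0} a_n x^n with a_0 = 1.
Substitute y = x^r sum a_n x^n and match x^{r+n}. The recurrence is
  D(n) a_n + 4 a_{n-1} = 0,  where D(n) = (r+n)(r+n-1) + (3)(r+n) + (15/16).
  a_n = -4 / D(n) * a_{n-1}.
Since the indicial polynomial factors as (r - r_1)(r - r_2), D(n) = (r_1 + n - r_1)(r_1 + n - r_2) = n(n + 1/2).
Evaluating step by step (a_0 = 1):
  n = 1: D(1) = 1(1 + 1/2) = 3/2; numerator = -4(1) = -4; a_1 = (-4)/(3/2) = -8/3
  n = 2: D(2) = 2(2 + 1/2) = 5; numerator = -4(-8/3) = 32/3; a_2 = (32/3)/(5) = 32/15
  n = 3: D(3) = 3(3 + 1/2) = 21/2; numerator = -4(32/15) = -128/15; a_3 = (-128/15)/(21/2) = -256/315
  n = 4: D(4) = 4(4 + 1/2) = 18; numerator = -4(-256/315) = 1024/315; a_4 = (1024/315)/(18) = 512/2835
  n = 5: D(5) = 5(5 + 1/2) = 55/2; numerator = -4(512/2835) = -2048/2835; a_5 = (-2048/2835)/(55/2) = -4096/155925

r = -3/4; a_0 = 1; a_1 = -8/3; a_2 = 32/15; a_3 = -256/315; a_4 = 512/2835; a_5 = -4096/155925


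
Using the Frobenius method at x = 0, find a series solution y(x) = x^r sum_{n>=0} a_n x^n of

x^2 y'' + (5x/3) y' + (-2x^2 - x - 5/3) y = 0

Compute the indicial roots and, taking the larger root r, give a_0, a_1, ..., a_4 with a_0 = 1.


Write in Frobenius form y'' + (p(x)/x) y' + (q(x)/x^2) y = 0:
  p(x) = 5/3,  q(x) = -2x^2 - x - 5/3.
Indicial equation: r(r-1) + (5/3) r + (-5/3) = 0 -> roots r_1 = 1, r_2 = -5/3.
Take r = r_1 = 1. Let y(x) = x^r sum_{n>=0} a_n x^n with a_0 = 1.
Substitute y = x^r sum a_n x^n and match x^{r+n}. The recurrence is
  D(n) a_n - 1 a_{n-1} - 2 a_{n-2} = 0,  where D(n) = (r+n)(r+n-1) + (5/3)(r+n) + (-5/3).
  a_n = [1 a_{n-1} + 2 a_{n-2}] / D(n).
Since the indicial polynomial factors as (r - r_1)(r - r_2), D(n) = (r_1 + n - r_1)(r_1 + n - r_2) = n(n + 8/3).
Evaluating step by step (a_0 = 1):
  n = 1: D(1) = 1(1 + 8/3) = 11/3; numerator = 1(1) = 1; a_1 = (1)/(11/3) = 3/11
  n = 2: D(2) = 2(2 + 8/3) = 28/3; numerator = 1(3/11) + 2(1) = 25/11; a_2 = (25/11)/(28/3) = 75/308
  n = 3: D(3) = 3(3 + 8/3) = 17; numerator = 1(75/308) + 2(3/11) = 243/308; a_3 = (243/308)/(17) = 243/5236
  n = 4: D(4) = 4(4 + 8/3) = 80/3; numerator = 1(243/5236) + 2(75/308) = 399/748; a_4 = (399/748)/(80/3) = 1197/59840

r = 1; a_0 = 1; a_1 = 3/11; a_2 = 75/308; a_3 = 243/5236; a_4 = 1197/59840


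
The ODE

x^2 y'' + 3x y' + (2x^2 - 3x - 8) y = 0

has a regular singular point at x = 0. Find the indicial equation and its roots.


Divide by x^2 to reach normal form y'' + P_1(x) y' + P_2(x) y = 0 with P_1(x) = 3/x and P_2(x) = 2 - 3/x - 8/x^2.
x = 0 is a singular point because the y'-coefficient 3/x has a pole at x = 0 and the y-coefficient 2 - 3/x - 8/x^2 has a pole at x = 0.
It is a regular singular point because x P_1(x) = p(x) = 3 and x^2 P_2(x) = q(x) = 2x^2 - 3x - 8 are polynomials, hence analytic at x = 0.
p(0) = 3,  q(0) = -8.
Indicial equation: r(r-1) + p(0) r + q(0) = 0, i.e. r^2 + (p(0) - 1) r + q(0) = 0, i.e. r^2 + 2 r - 8 = 0.
Discriminant: (2)^2 - 4(-8) = 36, so r = (-2 ± 6)/2.
Solving: r_1 = 2, r_2 = -4.

indicial: r^2 + 2 r - 8 = 0; roots r_1 = 2, r_2 = -4


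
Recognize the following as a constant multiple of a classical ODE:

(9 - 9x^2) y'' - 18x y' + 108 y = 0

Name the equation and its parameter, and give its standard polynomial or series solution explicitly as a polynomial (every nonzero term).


All three coefficients share the factor 9; dividing through by 9 gives  (1 - x^2) y'' - 2x y' + 12 y = 0.
This matches the Legendre equation (1 - x^2) y'' - 2x y' + n(n+1) y = 0 (note the -2x y' term) with n(n+1) = 12, so n = 3; the polynomial solution is P_3(x).
With y = sum_k a_k x^k, matching x^k gives (k+2)(k+1) a_{k+2} = [k(k+1) - n(n+1)] a_k = (k - 3)(k + 4) a_k. The right side vanishes at k = 3, so the series with the parity of 3 terminates at degree 3.
Standard normalization (P_n(1) = 1): leading coefficient (2n)!/(2^n (n!)^2) = 720/(8*36) = 5/2, so a_3 = 5/2. Work downward with a_k = (k+1)(k+2) a_{k+2} / ((k - 3)(k + 4)):
  a_1 = (2)(3)(5/2) / ((1 - 3)(1 + 4)) = 15/(-10) = -3/2
Hence P_3(x) = 5 x^3/2 - 3 x/2.

P_3(x); series = 5 x^3/2 - 3 x/2


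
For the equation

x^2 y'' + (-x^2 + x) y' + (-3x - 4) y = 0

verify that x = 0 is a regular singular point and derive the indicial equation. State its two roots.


Divide by x^2 to reach normal form y'' + P_1(x) y' + P_2(x) y = 0 with P_1(x) = -1 + 1/x and P_2(x) = -3/x - 4/x^2.
x = 0 is a singular point because the y'-coefficient -1 + 1/x has a pole at x = 0 and the y-coefficient -3/x - 4/x^2 has a pole at x = 0.
It is a regular singular point because x P_1(x) = p(x) = 1 - x and x^2 P_2(x) = q(x) = -3x - 4 are polynomials, hence analytic at x = 0.
p(0) = 1,  q(0) = -4.
Indicial equation: r(r-1) + p(0) r + q(0) = 0, i.e. r^2 + (p(0) - 1) r + q(0) = 0, i.e. r^2 - 4 = 0.
Discriminant: (0)^2 - 4(-4) = 16, so r = (0 ± 4)/2.
Solving: r_1 = 2, r_2 = -2.

indicial: r^2 - 4 = 0; roots r_1 = 2, r_2 = -2


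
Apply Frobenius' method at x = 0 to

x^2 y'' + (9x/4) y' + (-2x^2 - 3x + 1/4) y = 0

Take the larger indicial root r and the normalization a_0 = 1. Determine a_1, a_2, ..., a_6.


Write in Frobenius form y'' + (p(x)/x) y' + (q(x)/x^2) y = 0:
  p(x) = 9/4,  q(x) = -2x^2 - 3x + 1/4.
Indicial equation: r(r-1) + (9/4) r + (1/4) = 0 -> roots r_1 = -1/4, r_2 = -1.
Take r = r_1 = -1/4. Let y(x) = x^r sum_{n>=0} a_n x^n with a_0 = 1.
Substitute y = x^r sum a_n x^n and match x^{r+n}. The recurrence is
  D(n) a_n - 3 a_{n-1} - 2 a_{n-2} = 0,  where D(n) = (r+n)(r+n-1) + (9/4)(r+n) + (1/4).
  a_n = [3 a_{n-1} + 2 a_{n-2}] / D(n).
Since the indicial polynomial factors as (r - r_1)(r - r_2), D(n) = (r_1 + n - r_1)(r_1 + n - r_2) = n(n + 3/4).
Evaluating step by step (a_0 = 1):
  n = 1: D(1) = 1(1 + 3/4) = 7/4; numerator = 3(1) = 3; a_1 = (3)/(7/4) = 12/7
  n = 2: D(2) = 2(2 + 3/4) = 11/2; numerator = 3(12/7) + 2(1) = 50/7; a_2 = (50/7)/(11/2) = 100/77
  n = 3: D(3) = 3(3 + 3/4) = 45/4; numerator = 3(100/77) + 2(12/7) = 564/77; a_3 = (564/77)/(45/4) = 752/1155
  n = 4: D(4) = 4(4 + 3/4) = 19; numerator = 3(752/1155) + 2(100/77) = 1752/385; a_4 = (1752/385)/(19) = 1752/7315
  n = 5: D(5) = 5(5 + 3/4) = 115/4; numerator = 3(1752/7315) + 2(752/1155) = 44344/21945; a_5 = (44344/21945)/(115/4) = 7712/109725
  n = 6: D(6) = 6(6 + 3/4) = 81/2; numerator = 3(7712/109725) + 2(1752/7315) = 1328/1925; a_6 = (1328/1925)/(81/2) = 2656/155925

r = -1/4; a_0 = 1; a_1 = 12/7; a_2 = 100/77; a_3 = 752/1155; a_4 = 1752/7315; a_5 = 7712/109725; a_6 = 2656/155925


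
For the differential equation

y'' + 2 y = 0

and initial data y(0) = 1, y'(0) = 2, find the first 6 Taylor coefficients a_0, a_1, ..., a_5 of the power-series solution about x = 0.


Ansatz: y(x) = sum_{n>=0} a_n x^n, so y'(x) = sum_{n>=1} n a_n x^(n-1) and y''(x) = sum_{n>=2} n(n-1) a_n x^(n-2).
Substitute into P(x) y'' + Q(x) y' + R(x) y = 0 with P(x) = 1, Q(x) = 0, R(x) = 2, and match powers of x.
Initial conditions: a_0 = 1, a_1 = 2.
Setting the coefficient of each power of x to zero and solving order by order (substituting the coefficients already found):
  x^0: 2 a_2 + 2 a_0 = 0  ->  2 a_2 = -2 a_0 = -2  ->  a_2 = -1
  x^1: 6 a_3 + 2 a_1 = 0  ->  6 a_3 = -2 a_1 = -4  ->  a_3 = -2/3
  x^2: 12 a_4 + 2 a_2 = 0  ->  12 a_4 = -2 a_2 = 2  ->  a_4 = 1/6
  x^3: 20 a_5 + 2 a_3 = 0  ->  20 a_5 = -2 a_3 = 4/3  ->  a_5 = 1/15
Truncated series: y(x) = 1 + 2 x - x^2 - (2/3) x^3 + (1/6) x^4 + (1/15) x^5 + O(x^6).

a_0 = 1; a_1 = 2; a_2 = -1; a_3 = -2/3; a_4 = 1/6; a_5 = 1/15


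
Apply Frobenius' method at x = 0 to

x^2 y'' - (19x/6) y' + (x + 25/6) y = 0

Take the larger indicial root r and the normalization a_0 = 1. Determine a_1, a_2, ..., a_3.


Write in Frobenius form y'' + (p(x)/x) y' + (q(x)/x^2) y = 0:
  p(x) = -19/6,  q(x) = x + 25/6.
Indicial equation: r(r-1) + (-19/6) r + (25/6) = 0 -> roots r_1 = 5/2, r_2 = 5/3.
Take r = r_1 = 5/2. Let y(x) = x^r sum_{n>=0} a_n x^n with a_0 = 1.
Substitute y = x^r sum a_n x^n and match x^{r+n}. The recurrence is
  D(n) a_n + 1 a_{n-1} = 0,  where D(n) = (r+n)(r+n-1) + (-19/6)(r+n) + (25/6).
  a_n = -1 / D(n) * a_{n-1}.
Since the indicial polynomial factors as (r - r_1)(r - r_2), D(n) = (r_1 + n - r_1)(r_1 + n - r_2) = n(n + 5/6).
Evaluating step by step (a_0 = 1):
  n = 1: D(1) = 1(1 + 5/6) = 11/6; numerator = -1(1) = -1; a_1 = (-1)/(11/6) = -6/11
  n = 2: D(2) = 2(2 + 5/6) = 17/3; numerator = -1(-6/11) = 6/11; a_2 = (6/11)/(17/3) = 18/187
  n = 3: D(3) = 3(3 + 5/6) = 23/2; numerator = -1(18/187) = -18/187; a_3 = (-18/187)/(23/2) = -36/4301

r = 5/2; a_0 = 1; a_1 = -6/11; a_2 = 18/187; a_3 = -36/4301


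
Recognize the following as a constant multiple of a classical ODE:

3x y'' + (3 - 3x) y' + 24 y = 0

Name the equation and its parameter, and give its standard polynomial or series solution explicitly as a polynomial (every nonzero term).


All three coefficients share the factor 3; dividing through by 3 gives  x y'' + (1 - x) y' + 8 y = 0.
This matches the Laguerre equation x y'' + (1 - x) y' + n y = 0 with n = 8; the polynomial solution is L_8(x).
With y = sum_k a_k x^k, matching x^k gives (k+1)k a_{k+1} + (k+1) a_{k+1} - k a_k + n a_k = 0, i.e. (k+1)^2 a_{k+1} = (k - n) a_k = (k - 8) a_k. The right side vanishes at k = 8, so the series terminates at degree 8.
Standard normalization L_n(0) = 1 gives a_0 = 1. Work upward with a_{k+1} = (k - 8) a_k / (k+1)^2:
  a_1 = (0 - 8)(1) / 1^2 = -8/1 = -8
  a_2 = (1 - 8)(-8) / 2^2 = 56/4 = 14
  a_3 = (2 - 8)(14) / 3^2 = -84/9 = -28/3
  a_4 = (3 - 8)(-28/3) / 4^2 = (140/3)/16 = 35/12
  a_5 = (4 - 8)(35/12) / 5^2 = (-35/3)/25 = -7/15
  a_6 = (5 - 8)(-7/15) / 6^2 = (7/5)/36 = 7/180
  a_7 = (6 - 8)(7/180) / 7^2 = (-7/90)/49 = -1/630
  a_8 = (7 - 8)(-1/630) / 8^2 = (1/630)/64 = 1/40320
Hence L_8(x) = x^8/40320 - x^7/630 + 7 x^6/180 - 7 x^5/15 + 35 x^4/12 - 28 x^3/3 + 14 x^2 - 8 x + 1.

L_8(x); series = x^8/40320 - x^7/630 + 7 x^6/180 - 7 x^5/15 + 35 x^4/12 - 28 x^3/3 + 14 x^2 - 8 x + 1


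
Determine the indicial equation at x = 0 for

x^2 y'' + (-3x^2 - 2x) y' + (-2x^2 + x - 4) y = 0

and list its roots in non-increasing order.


Divide by x^2 to reach normal form y'' + P_1(x) y' + P_2(x) y = 0 with P_1(x) = -3 - 2/x and P_2(x) = -2 + 1/x - 4/x^2.
x = 0 is a singular point because the y'-coefficient -3 - 2/x has a pole at x = 0 and the y-coefficient -2 + 1/x - 4/x^2 has a pole at x = 0.
It is a regular singular point because x P_1(x) = p(x) = -3x - 2 and x^2 P_2(x) = q(x) = -2x^2 + x - 4 are polynomials, hence analytic at x = 0.
p(0) = -2,  q(0) = -4.
Indicial equation: r(r-1) + p(0) r + q(0) = 0, i.e. r^2 + (p(0) - 1) r + q(0) = 0, i.e. r^2 - 3 r - 4 = 0.
Discriminant: (-3)^2 - 4(-4) = 25, so r = (3 ± 5)/2.
Solving: r_1 = 4, r_2 = -1.

indicial: r^2 - 3 r - 4 = 0; roots r_1 = 4, r_2 = -1


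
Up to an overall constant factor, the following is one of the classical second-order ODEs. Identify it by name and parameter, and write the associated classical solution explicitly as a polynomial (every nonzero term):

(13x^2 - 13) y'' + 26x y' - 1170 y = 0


All three coefficients share the factor -13; dividing through by -13 gives  (1 - x^2) y'' - 2x y' + 90 y = 0.
This matches the Legendre equation (1 - x^2) y'' - 2x y' + n(n+1) y = 0 (note the -2x y' term) with n(n+1) = 90, so n = 9; the polynomial solution is P_9(x).
With y = sum_k a_k x^k, matching x^k gives (k+2)(k+1) a_{k+2} = [k(k+1) - n(n+1)] a_k = (k - 9)(k + 10) a_k. The right side vanishes at k = 9, so the series with the parity of 9 terminates at degree 9.
Standard normalization (P_n(1) = 1): leading coefficient (2n)!/(2^n (n!)^2) = 6402373705728000/(512*131681894400) = 12155/128, so a_9 = 12155/128. Work downward with a_k = (k+1)(k+2) a_{k+2} / ((k - 9)(k + 10)):
  a_7 = (8)(9)(12155/128) / ((7 - 9)(7 + 10)) = (109395/16)/(-34) = -6435/32
  a_5 = (6)(7)(-6435/32) / ((5 - 9)(5 + 10)) = (-135135/16)/(-60) = 9009/64
  a_3 = (4)(5)(9009/64) / ((3 - 9)(3 + 10)) = (45045/16)/(-78) = -1155/32
  a_1 = (2)(3)(-1155/32) / ((1 - 9)(1 + 10)) = (-3465/16)/(-88) = 315/128
Hence P_9(x) = 12155 x^9/128 - 6435 x^7/32 + 9009 x^5/64 - 1155 x^3/32 + 315 x/128.

P_9(x); series = 12155 x^9/128 - 6435 x^7/32 + 9009 x^5/64 - 1155 x^3/32 + 315 x/128


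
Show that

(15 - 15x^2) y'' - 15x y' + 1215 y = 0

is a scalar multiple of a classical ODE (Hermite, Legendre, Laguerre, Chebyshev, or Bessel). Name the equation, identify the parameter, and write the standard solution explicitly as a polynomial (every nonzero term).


All three coefficients share the factor 15; dividing through by 15 gives  (1 - x^2) y'' - x y' + 81 y = 0.
This matches the Chebyshev equation (1 - x^2) y'' - x y' + n^2 y = 0 (note the -x y' term, not -2x y') with n^2 = 81, so n = 9; the polynomial solution is T_9(x).
With y = sum_k a_k x^k, matching x^k gives (k+2)(k+1) a_{k+2} = (k^2 - n^2) a_k = (k - 9)(k + 9) a_k. The right side vanishes at k = 9, so the series with the parity of 9 terminates at degree 9.
Standard normalization: leading coefficient of T_n is 2^(n-1), so a_9 = 2^8 = 256. Work downward with a_k = (k+1)(k+2) a_{k+2} / ((k - 9)(k + 9)):
  a_7 = (8)(9)(256) / ((7 - 9)(7 + 9)) = 18432/(-32) = -576
  a_5 = (6)(7)(-576) / ((5 - 9)(5 + 9)) = -24192/(-56) = 432
  a_3 = (4)(5)(432) / ((3 - 9)(3 + 9)) = 8640/(-72) = -120
  a_1 = (2)(3)(-120) / ((1 - 9)(1 + 9)) = -720/(-80) = 9
Hence T_9(x) = 256 x^9 - 576 x^7 + 432 x^5 - 120 x^3 + 9 x.

T_9(x); series = 256 x^9 - 576 x^7 + 432 x^5 - 120 x^3 + 9 x


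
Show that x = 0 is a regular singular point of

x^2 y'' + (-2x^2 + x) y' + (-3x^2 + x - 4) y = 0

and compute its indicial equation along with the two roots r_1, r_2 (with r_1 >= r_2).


Divide by x^2 to reach normal form y'' + P_1(x) y' + P_2(x) y = 0 with P_1(x) = -2 + 1/x and P_2(x) = -3 + 1/x - 4/x^2.
x = 0 is a singular point because the y'-coefficient -2 + 1/x has a pole at x = 0 and the y-coefficient -3 + 1/x - 4/x^2 has a pole at x = 0.
It is a regular singular point because x P_1(x) = p(x) = 1 - 2x and x^2 P_2(x) = q(x) = -3x^2 + x - 4 are polynomials, hence analytic at x = 0.
p(0) = 1,  q(0) = -4.
Indicial equation: r(r-1) + p(0) r + q(0) = 0, i.e. r^2 + (p(0) - 1) r + q(0) = 0, i.e. r^2 - 4 = 0.
Discriminant: (0)^2 - 4(-4) = 16, so r = (0 ± 4)/2.
Solving: r_1 = 2, r_2 = -2.

indicial: r^2 - 4 = 0; roots r_1 = 2, r_2 = -2


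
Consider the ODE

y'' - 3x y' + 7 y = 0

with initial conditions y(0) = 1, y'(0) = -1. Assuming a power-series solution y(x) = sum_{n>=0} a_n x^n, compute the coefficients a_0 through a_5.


Ansatz: y(x) = sum_{n>=0} a_n x^n, so y'(x) = sum_{n>=1} n a_n x^(n-1) and y''(x) = sum_{n>=2} n(n-1) a_n x^(n-2).
Substitute into P(x) y'' + Q(x) y' + R(x) y = 0 with P(x) = 1, Q(x) = -3x, R(x) = 7, and match powers of x.
Initial conditions: a_0 = 1, a_1 = -1.
Setting the coefficient of each power of x to zero and solving order by order (substituting the coefficients already found):
  x^0: 2 a_2 + 7 a_0 = 0  ->  2 a_2 = -7 a_0 = -7  ->  a_2 = -7/2
  x^1: 6 a_3 + 4 a_1 = 0  ->  6 a_3 = -4 a_1 = 4  ->  a_3 = 2/3
  x^2: 12 a_4 + a_2 = 0  ->  12 a_4 = -a_2 = 7/2  ->  a_4 = 7/24
  x^3: 20 a_5 - 2 a_3 = 0  ->  20 a_5 = 2 a_3 = 4/3  ->  a_5 = 1/15
Truncated series: y(x) = 1 - x - (7/2) x^2 + (2/3) x^3 + (7/24) x^4 + (1/15) x^5 + O(x^6).

a_0 = 1; a_1 = -1; a_2 = -7/2; a_3 = 2/3; a_4 = 7/24; a_5 = 1/15


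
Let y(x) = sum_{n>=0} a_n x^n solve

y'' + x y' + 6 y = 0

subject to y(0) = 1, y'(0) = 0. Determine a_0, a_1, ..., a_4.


Ansatz: y(x) = sum_{n>=0} a_n x^n, so y'(x) = sum_{n>=1} n a_n x^(n-1) and y''(x) = sum_{n>=2} n(n-1) a_n x^(n-2).
Substitute into P(x) y'' + Q(x) y' + R(x) y = 0 with P(x) = 1, Q(x) = x, R(x) = 6, and match powers of x.
Initial conditions: a_0 = 1, a_1 = 0.
Setting the coefficient of each power of x to zero and solving order by order (substituting the coefficients already found):
  x^0: 2 a_2 + 6 a_0 = 0  ->  2 a_2 = -6 a_0 = -6  ->  a_2 = -3
  x^1: 6 a_3 + 7 a_1 = 0  ->  6 a_3 = -7 a_1 = 0  ->  a_3 = 0
  x^2: 12 a_4 + 8 a_2 = 0  ->  12 a_4 = -8 a_2 = 24  ->  a_4 = 2
Truncated series: y(x) = 1 - 3 x^2 + 2 x^4 + O(x^5).

a_0 = 1; a_1 = 0; a_2 = -3; a_3 = 0; a_4 = 2


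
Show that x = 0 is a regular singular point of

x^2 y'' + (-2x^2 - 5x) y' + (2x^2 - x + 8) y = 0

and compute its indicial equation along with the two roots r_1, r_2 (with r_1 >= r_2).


Divide by x^2 to reach normal form y'' + P_1(x) y' + P_2(x) y = 0 with P_1(x) = -2 - 5/x and P_2(x) = 2 - 1/x + 8/x^2.
x = 0 is a singular point because the y'-coefficient -2 - 5/x has a pole at x = 0 and the y-coefficient 2 - 1/x + 8/x^2 has a pole at x = 0.
It is a regular singular point because x P_1(x) = p(x) = -2x - 5 and x^2 P_2(x) = q(x) = 2x^2 - x + 8 are polynomials, hence analytic at x = 0.
p(0) = -5,  q(0) = 8.
Indicial equation: r(r-1) + p(0) r + q(0) = 0, i.e. r^2 + (p(0) - 1) r + q(0) = 0, i.e. r^2 - 6 r + 8 = 0.
Discriminant: (-6)^2 - 4(8) = 4, so r = (6 ± 2)/2.
Solving: r_1 = 4, r_2 = 2.

indicial: r^2 - 6 r + 8 = 0; roots r_1 = 4, r_2 = 2


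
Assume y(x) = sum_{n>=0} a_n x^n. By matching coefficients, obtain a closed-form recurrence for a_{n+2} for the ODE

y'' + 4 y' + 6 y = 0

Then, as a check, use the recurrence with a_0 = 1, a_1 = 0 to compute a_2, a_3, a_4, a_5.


Substitute y = sum_n a_n x^n.
y''(x) has coefficient (n+2)(n+1) a_{n+2} at x^n;
4 y'(x) has coefficient 4 (n+1) a_{n+1} at x^n;
6 y(x) has coefficient 6 a_n at x^n.
Matching x^n: (n+2)(n+1) a_{n+2} + 4 (n+1) a_{n+1} + 6 a_n = 0.
Thus a_{n+2} = [-4 (n+1) a_{n+1} - 6 a_n] / ((n+1)(n+2)).

Check with a_0 = 1, a_1 = 0 (apply the recurrence for n = 0, 1, 2, 3): a_0 = 1, a_1 = 0, a_2 = -3, a_3 = 4, a_4 = -5/2, a_5 = 4/5.

a_(n+2) = [-4 (n+1) a_(n+1) - 6 a_n] / ((n+1)(n+2)); check: a_0 = 1, a_1 = 0, a_2 = -3, a_3 = 4, a_4 = -5/2, a_5 = 4/5


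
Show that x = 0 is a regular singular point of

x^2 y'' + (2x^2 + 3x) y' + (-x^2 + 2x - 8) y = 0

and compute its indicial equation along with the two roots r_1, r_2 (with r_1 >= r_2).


Divide by x^2 to reach normal form y'' + P_1(x) y' + P_2(x) y = 0 with P_1(x) = 2 + 3/x and P_2(x) = -1 + 2/x - 8/x^2.
x = 0 is a singular point because the y'-coefficient 2 + 3/x has a pole at x = 0 and the y-coefficient -1 + 2/x - 8/x^2 has a pole at x = 0.
It is a regular singular point because x P_1(x) = p(x) = 2x + 3 and x^2 P_2(x) = q(x) = -x^2 + 2x - 8 are polynomials, hence analytic at x = 0.
p(0) = 3,  q(0) = -8.
Indicial equation: r(r-1) + p(0) r + q(0) = 0, i.e. r^2 + (p(0) - 1) r + q(0) = 0, i.e. r^2 + 2 r - 8 = 0.
Discriminant: (2)^2 - 4(-8) = 36, so r = (-2 ± 6)/2.
Solving: r_1 = 2, r_2 = -4.

indicial: r^2 + 2 r - 8 = 0; roots r_1 = 2, r_2 = -4


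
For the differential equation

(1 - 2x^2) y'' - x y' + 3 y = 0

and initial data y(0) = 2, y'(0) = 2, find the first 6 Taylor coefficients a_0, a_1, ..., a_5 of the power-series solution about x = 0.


Ansatz: y(x) = sum_{n>=0} a_n x^n, so y'(x) = sum_{n>=1} n a_n x^(n-1) and y''(x) = sum_{n>=2} n(n-1) a_n x^(n-2).
Substitute into P(x) y'' + Q(x) y' + R(x) y = 0 with P(x) = 1 - 2x^2, Q(x) = -x, R(x) = 3, and match powers of x.
Initial conditions: a_0 = 2, a_1 = 2.
Setting the coefficient of each power of x to zero and solving order by order (substituting the coefficients already found):
  x^0: 2 a_2 + 3 a_0 = 0  ->  2 a_2 = -3 a_0 = -6  ->  a_2 = -3
  x^1: 6 a_3 + 2 a_1 = 0  ->  6 a_3 = -2 a_1 = -4  ->  a_3 = -2/3
  x^2: 12 a_4 - 3 a_2 = 0  ->  12 a_4 = 3 a_2 = -9  ->  a_4 = -3/4
  x^3: 20 a_5 - 12 a_3 = 0  ->  20 a_5 = 12 a_3 = -8  ->  a_5 = -2/5
Truncated series: y(x) = 2 + 2 x - 3 x^2 - (2/3) x^3 - (3/4) x^4 - (2/5) x^5 + O(x^6).

a_0 = 2; a_1 = 2; a_2 = -3; a_3 = -2/3; a_4 = -3/4; a_5 = -2/5


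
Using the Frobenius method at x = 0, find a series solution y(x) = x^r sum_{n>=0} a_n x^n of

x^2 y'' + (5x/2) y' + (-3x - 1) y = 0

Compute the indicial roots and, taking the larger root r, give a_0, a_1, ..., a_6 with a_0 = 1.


Write in Frobenius form y'' + (p(x)/x) y' + (q(x)/x^2) y = 0:
  p(x) = 5/2,  q(x) = -3x - 1.
Indicial equation: r(r-1) + (5/2) r + (-1) = 0 -> roots r_1 = 1/2, r_2 = -2.
Take r = r_1 = 1/2. Let y(x) = x^r sum_{n>=0} a_n x^n with a_0 = 1.
Substitute y = x^r sum a_n x^n and match x^{r+n}. The recurrence is
  D(n) a_n - 3 a_{n-1} = 0,  where D(n) = (r+n)(r+n-1) + (5/2)(r+n) + (-1).
  a_n = 3 / D(n) * a_{n-1}.
Since the indicial polynomial factors as (r - r_1)(r - r_2), D(n) = (r_1 + n - r_1)(r_1 + n - r_2) = n(n + 5/2).
Evaluating step by step (a_0 = 1):
  n = 1: D(1) = 1(1 + 5/2) = 7/2; numerator = 3(1) = 3; a_1 = (3)/(7/2) = 6/7
  n = 2: D(2) = 2(2 + 5/2) = 9; numerator = 3(6/7) = 18/7; a_2 = (18/7)/(9) = 2/7
  n = 3: D(3) = 3(3 + 5/2) = 33/2; numerator = 3(2/7) = 6/7; a_3 = (6/7)/(33/2) = 4/77
  n = 4: D(4) = 4(4 + 5/2) = 26; numerator = 3(4/77) = 12/77; a_4 = (12/77)/(26) = 6/1001
  n = 5: D(5) = 5(5 + 5/2) = 75/2; numerator = 3(6/1001) = 18/1001; a_5 = (18/1001)/(75/2) = 12/25025
  n = 6: D(6) = 6(6 + 5/2) = 51; numerator = 3(12/25025) = 36/25025; a_6 = (36/25025)/(51) = 12/425425

r = 1/2; a_0 = 1; a_1 = 6/7; a_2 = 2/7; a_3 = 4/77; a_4 = 6/1001; a_5 = 12/25025; a_6 = 12/425425


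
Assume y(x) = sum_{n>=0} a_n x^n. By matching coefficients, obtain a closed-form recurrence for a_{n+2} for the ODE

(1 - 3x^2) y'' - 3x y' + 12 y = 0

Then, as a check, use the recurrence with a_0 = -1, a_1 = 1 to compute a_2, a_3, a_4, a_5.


Substitute y = sum_n a_n x^n.
(1 - 3 x^2) y'' contributes (n+2)(n+1) a_{n+2} - 3 n(n-1) a_n at x^n.
-3 x y'(x) contributes -3 n a_n at x^n.
12 y(x) contributes 12 a_n at x^n.
Matching x^n: (n+2)(n+1) a_{n+2} + (-3 n(n-1) - 3 n + 12) a_n = 0.
Thus a_{n+2} = (3 n(n-1) + 3 n - 12) / ((n+1)(n+2)) * a_n.

Check with a_0 = -1, a_1 = 1 (apply the recurrence for n = 0, 1, 2, 3): a_0 = -1, a_1 = 1, a_2 = 6, a_3 = -3/2, a_4 = 0, a_5 = -9/8.

a_(n+2) = (3 n(n-1) + 3 n - 12) / ((n+1)(n+2)) * a_n; check: a_0 = -1, a_1 = 1, a_2 = 6, a_3 = -3/2, a_4 = 0, a_5 = -9/8


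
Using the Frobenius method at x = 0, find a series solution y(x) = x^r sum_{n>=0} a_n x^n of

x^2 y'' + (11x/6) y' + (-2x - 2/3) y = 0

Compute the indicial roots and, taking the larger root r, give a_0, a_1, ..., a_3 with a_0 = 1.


Write in Frobenius form y'' + (p(x)/x) y' + (q(x)/x^2) y = 0:
  p(x) = 11/6,  q(x) = -2x - 2/3.
Indicial equation: r(r-1) + (11/6) r + (-2/3) = 0 -> roots r_1 = 1/2, r_2 = -4/3.
Take r = r_1 = 1/2. Let y(x) = x^r sum_{n>=0} a_n x^n with a_0 = 1.
Substitute y = x^r sum a_n x^n and match x^{r+n}. The recurrence is
  D(n) a_n - 2 a_{n-1} = 0,  where D(n) = (r+n)(r+n-1) + (11/6)(r+n) + (-2/3).
  a_n = 2 / D(n) * a_{n-1}.
Since the indicial polynomial factors as (r - r_1)(r - r_2), D(n) = (r_1 + n - r_1)(r_1 + n - r_2) = n(n + 11/6).
Evaluating step by step (a_0 = 1):
  n = 1: D(1) = 1(1 + 11/6) = 17/6; numerator = 2(1) = 2; a_1 = (2)/(17/6) = 12/17
  n = 2: D(2) = 2(2 + 11/6) = 23/3; numerator = 2(12/17) = 24/17; a_2 = (24/17)/(23/3) = 72/391
  n = 3: D(3) = 3(3 + 11/6) = 29/2; numerator = 2(72/391) = 144/391; a_3 = (144/391)/(29/2) = 288/11339

r = 1/2; a_0 = 1; a_1 = 12/17; a_2 = 72/391; a_3 = 288/11339


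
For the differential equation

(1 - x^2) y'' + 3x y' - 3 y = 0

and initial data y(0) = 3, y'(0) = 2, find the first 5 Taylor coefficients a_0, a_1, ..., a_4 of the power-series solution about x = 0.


Ansatz: y(x) = sum_{n>=0} a_n x^n, so y'(x) = sum_{n>=1} n a_n x^(n-1) and y''(x) = sum_{n>=2} n(n-1) a_n x^(n-2).
Substitute into P(x) y'' + Q(x) y' + R(x) y = 0 with P(x) = 1 - x^2, Q(x) = 3x, R(x) = -3, and match powers of x.
Initial conditions: a_0 = 3, a_1 = 2.
Setting the coefficient of each power of x to zero and solving order by order (substituting the coefficients already found):
  x^0: 2 a_2 - 3 a_0 = 0  ->  2 a_2 = 3 a_0 = 9  ->  a_2 = 9/2
  x^1: 6 a_3 = 0  ->  a_3 = 0
  x^2: 12 a_4 + a_2 = 0  ->  12 a_4 = -a_2 = -9/2  ->  a_4 = -3/8
Truncated series: y(x) = 3 + 2 x + (9/2) x^2 - (3/8) x^4 + O(x^5).

a_0 = 3; a_1 = 2; a_2 = 9/2; a_3 = 0; a_4 = -3/8


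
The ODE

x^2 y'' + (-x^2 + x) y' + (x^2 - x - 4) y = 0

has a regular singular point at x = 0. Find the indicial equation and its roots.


Divide by x^2 to reach normal form y'' + P_1(x) y' + P_2(x) y = 0 with P_1(x) = -1 + 1/x and P_2(x) = 1 - 1/x - 4/x^2.
x = 0 is a singular point because the y'-coefficient -1 + 1/x has a pole at x = 0 and the y-coefficient 1 - 1/x - 4/x^2 has a pole at x = 0.
It is a regular singular point because x P_1(x) = p(x) = 1 - x and x^2 P_2(x) = q(x) = x^2 - x - 4 are polynomials, hence analytic at x = 0.
p(0) = 1,  q(0) = -4.
Indicial equation: r(r-1) + p(0) r + q(0) = 0, i.e. r^2 + (p(0) - 1) r + q(0) = 0, i.e. r^2 - 4 = 0.
Discriminant: (0)^2 - 4(-4) = 16, so r = (0 ± 4)/2.
Solving: r_1 = 2, r_2 = -2.

indicial: r^2 - 4 = 0; roots r_1 = 2, r_2 = -2


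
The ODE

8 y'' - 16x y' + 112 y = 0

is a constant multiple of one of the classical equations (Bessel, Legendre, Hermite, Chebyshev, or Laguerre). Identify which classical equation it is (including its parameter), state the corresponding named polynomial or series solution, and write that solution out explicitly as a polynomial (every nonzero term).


All three coefficients share the factor 8; dividing through by 8 gives  y'' - 2x y' + 14 y = 0.
This matches the Hermite equation y'' - 2x y' + 2n y = 0 with 2n = 14, so n = 7; the polynomial solution is H_7(x).
With y = sum_k a_k x^k, matching x^k gives (k+2)(k+1) a_{k+2} = 2(k - n) a_k = 2(k - 7) a_k. The right side vanishes at k = 7, so the series with the parity of 7 terminates at degree 7.
Standard normalization: leading coefficient of H_n is 2^n, so a_7 = 2^7 = 128. Work downward with a_k = (k+1)(k+2) a_{k+2} / (2(k - n)):
  a_5 = (6)(7)(128) / (2(5 - 7)) = 5376/(-4) = -1344
  a_3 = (4)(5)(-1344) / (2(3 - 7)) = -26880/(-8) = 3360
  a_1 = (2)(3)(3360) / (2(1 - 7)) = 20160/(-12) = -1680
Hence H_7(x) = 128 x^7 - 1344 x^5 + 3360 x^3 - 1680 x.

H_7(x); series = 128 x^7 - 1344 x^5 + 3360 x^3 - 1680 x


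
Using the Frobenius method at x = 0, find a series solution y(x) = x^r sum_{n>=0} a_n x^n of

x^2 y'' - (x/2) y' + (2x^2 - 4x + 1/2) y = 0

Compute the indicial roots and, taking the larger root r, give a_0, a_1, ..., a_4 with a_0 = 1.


Write in Frobenius form y'' + (p(x)/x) y' + (q(x)/x^2) y = 0:
  p(x) = -1/2,  q(x) = 2x^2 - 4x + 1/2.
Indicial equation: r(r-1) + (-1/2) r + (1/2) = 0 -> roots r_1 = 1, r_2 = 1/2.
Take r = r_1 = 1. Let y(x) = x^r sum_{n>=0} a_n x^n with a_0 = 1.
Substitute y = x^r sum a_n x^n and match x^{r+n}. The recurrence is
  D(n) a_n - 4 a_{n-1} + 2 a_{n-2} = 0,  where D(n) = (r+n)(r+n-1) + (-1/2)(r+n) + (1/2).
  a_n = [4 a_{n-1} - 2 a_{n-2}] / D(n).
Since the indicial polynomial factors as (r - r_1)(r - r_2), D(n) = (r_1 + n - r_1)(r_1 + n - r_2) = n(n + 1/2).
Evaluating step by step (a_0 = 1):
  n = 1: D(1) = 1(1 + 1/2) = 3/2; numerator = 4(1) = 4; a_1 = (4)/(3/2) = 8/3
  n = 2: D(2) = 2(2 + 1/2) = 5; numerator = 4(8/3) - 2(1) = 26/3; a_2 = (26/3)/(5) = 26/15
  n = 3: D(3) = 3(3 + 1/2) = 21/2; numerator = 4(26/15) - 2(8/3) = 8/5; a_3 = (8/5)/(21/2) = 16/105
  n = 4: D(4) = 4(4 + 1/2) = 18; numerator = 4(16/105) - 2(26/15) = -20/7; a_4 = (-20/7)/(18) = -10/63

r = 1; a_0 = 1; a_1 = 8/3; a_2 = 26/15; a_3 = 16/105; a_4 = -10/63


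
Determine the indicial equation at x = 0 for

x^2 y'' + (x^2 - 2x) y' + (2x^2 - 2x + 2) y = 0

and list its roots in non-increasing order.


Divide by x^2 to reach normal form y'' + P_1(x) y' + P_2(x) y = 0 with P_1(x) = 1 - 2/x and P_2(x) = 2 - 2/x + 2/x^2.
x = 0 is a singular point because the y'-coefficient 1 - 2/x has a pole at x = 0 and the y-coefficient 2 - 2/x + 2/x^2 has a pole at x = 0.
It is a regular singular point because x P_1(x) = p(x) = x - 2 and x^2 P_2(x) = q(x) = 2x^2 - 2x + 2 are polynomials, hence analytic at x = 0.
p(0) = -2,  q(0) = 2.
Indicial equation: r(r-1) + p(0) r + q(0) = 0, i.e. r^2 + (p(0) - 1) r + q(0) = 0, i.e. r^2 - 3 r + 2 = 0.
Discriminant: (-3)^2 - 4(2) = 1, so r = (3 ± 1)/2.
Solving: r_1 = 2, r_2 = 1.

indicial: r^2 - 3 r + 2 = 0; roots r_1 = 2, r_2 = 1


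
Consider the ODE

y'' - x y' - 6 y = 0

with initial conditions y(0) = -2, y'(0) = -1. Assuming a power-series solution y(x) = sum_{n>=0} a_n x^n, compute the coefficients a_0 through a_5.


Ansatz: y(x) = sum_{n>=0} a_n x^n, so y'(x) = sum_{n>=1} n a_n x^(n-1) and y''(x) = sum_{n>=2} n(n-1) a_n x^(n-2).
Substitute into P(x) y'' + Q(x) y' + R(x) y = 0 with P(x) = 1, Q(x) = -x, R(x) = -6, and match powers of x.
Initial conditions: a_0 = -2, a_1 = -1.
Setting the coefficient of each power of x to zero and solving order by order (substituting the coefficients already found):
  x^0: 2 a_2 - 6 a_0 = 0  ->  2 a_2 = 6 a_0 = -12  ->  a_2 = -6
  x^1: 6 a_3 - 7 a_1 = 0  ->  6 a_3 = 7 a_1 = -7  ->  a_3 = -7/6
  x^2: 12 a_4 - 8 a_2 = 0  ->  12 a_4 = 8 a_2 = -48  ->  a_4 = -4
  x^3: 20 a_5 - 9 a_3 = 0  ->  20 a_5 = 9 a_3 = -21/2  ->  a_5 = -21/40
Truncated series: y(x) = -2 - x - 6 x^2 - (7/6) x^3 - 4 x^4 - (21/40) x^5 + O(x^6).

a_0 = -2; a_1 = -1; a_2 = -6; a_3 = -7/6; a_4 = -4; a_5 = -21/40


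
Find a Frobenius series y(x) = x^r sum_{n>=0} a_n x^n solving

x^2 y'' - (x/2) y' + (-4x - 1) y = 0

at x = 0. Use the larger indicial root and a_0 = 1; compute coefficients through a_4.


Write in Frobenius form y'' + (p(x)/x) y' + (q(x)/x^2) y = 0:
  p(x) = -1/2,  q(x) = -4x - 1.
Indicial equation: r(r-1) + (-1/2) r + (-1) = 0 -> roots r_1 = 2, r_2 = -1/2.
Take r = r_1 = 2. Let y(x) = x^r sum_{n>=0} a_n x^n with a_0 = 1.
Substitute y = x^r sum a_n x^n and match x^{r+n}. The recurrence is
  D(n) a_n - 4 a_{n-1} = 0,  where D(n) = (r+n)(r+n-1) + (-1/2)(r+n) + (-1).
  a_n = 4 / D(n) * a_{n-1}.
Since the indicial polynomial factors as (r - r_1)(r - r_2), D(n) = (r_1 + n - r_1)(r_1 + n - r_2) = n(n + 5/2).
Evaluating step by step (a_0 = 1):
  n = 1: D(1) = 1(1 + 5/2) = 7/2; numerator = 4(1) = 4; a_1 = (4)/(7/2) = 8/7
  n = 2: D(2) = 2(2 + 5/2) = 9; numerator = 4(8/7) = 32/7; a_2 = (32/7)/(9) = 32/63
  n = 3: D(3) = 3(3 + 5/2) = 33/2; numerator = 4(32/63) = 128/63; a_3 = (128/63)/(33/2) = 256/2079
  n = 4: D(4) = 4(4 + 5/2) = 26; numerator = 4(256/2079) = 1024/2079; a_4 = (1024/2079)/(26) = 512/27027

r = 2; a_0 = 1; a_1 = 8/7; a_2 = 32/63; a_3 = 256/2079; a_4 = 512/27027


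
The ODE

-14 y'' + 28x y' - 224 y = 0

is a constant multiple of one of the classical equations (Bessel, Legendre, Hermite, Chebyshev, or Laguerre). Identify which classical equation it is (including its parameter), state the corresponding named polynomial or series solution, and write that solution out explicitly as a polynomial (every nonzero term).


All three coefficients share the factor -14; dividing through by -14 gives  y'' - 2x y' + 16 y = 0.
This matches the Hermite equation y'' - 2x y' + 2n y = 0 with 2n = 16, so n = 8; the polynomial solution is H_8(x).
With y = sum_k a_k x^k, matching x^k gives (k+2)(k+1) a_{k+2} = 2(k - n) a_k = 2(k - 8) a_k. The right side vanishes at k = 8, so the series with the parity of 8 terminates at degree 8.
Standard normalization: leading coefficient of H_n is 2^n, so a_8 = 2^8 = 256. Work downward with a_k = (k+1)(k+2) a_{k+2} / (2(k - n)):
  a_6 = (7)(8)(256) / (2(6 - 8)) = 14336/(-4) = -3584
  a_4 = (5)(6)(-3584) / (2(4 - 8)) = -107520/(-8) = 13440
  a_2 = (3)(4)(13440) / (2(2 - 8)) = 161280/(-12) = -13440
  a_0 = (1)(2)(-13440) / (2(0 - 8)) = -26880/(-16) = 1680
Hence H_8(x) = 256 x^8 - 3584 x^6 + 13440 x^4 - 13440 x^2 + 1680.

H_8(x); series = 256 x^8 - 3584 x^6 + 13440 x^4 - 13440 x^2 + 1680


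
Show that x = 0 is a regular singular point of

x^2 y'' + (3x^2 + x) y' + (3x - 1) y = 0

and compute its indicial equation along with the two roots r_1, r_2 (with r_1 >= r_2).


Divide by x^2 to reach normal form y'' + P_1(x) y' + P_2(x) y = 0 with P_1(x) = 3 + 1/x and P_2(x) = 3/x - 1/x^2.
x = 0 is a singular point because the y'-coefficient 3 + 1/x has a pole at x = 0 and the y-coefficient 3/x - 1/x^2 has a pole at x = 0.
It is a regular singular point because x P_1(x) = p(x) = 3x + 1 and x^2 P_2(x) = q(x) = 3x - 1 are polynomials, hence analytic at x = 0.
p(0) = 1,  q(0) = -1.
Indicial equation: r(r-1) + p(0) r + q(0) = 0, i.e. r^2 + (p(0) - 1) r + q(0) = 0, i.e. r^2 - 1 = 0.
Discriminant: (0)^2 - 4(-1) = 4, so r = (0 ± 2)/2.
Solving: r_1 = 1, r_2 = -1.

indicial: r^2 - 1 = 0; roots r_1 = 1, r_2 = -1


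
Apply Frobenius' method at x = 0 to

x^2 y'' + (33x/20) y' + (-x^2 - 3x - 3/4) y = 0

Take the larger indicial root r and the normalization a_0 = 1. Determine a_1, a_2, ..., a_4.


Write in Frobenius form y'' + (p(x)/x) y' + (q(x)/x^2) y = 0:
  p(x) = 33/20,  q(x) = -x^2 - 3x - 3/4.
Indicial equation: r(r-1) + (33/20) r + (-3/4) = 0 -> roots r_1 = 3/5, r_2 = -5/4.
Take r = r_1 = 3/5. Let y(x) = x^r sum_{n>=0} a_n x^n with a_0 = 1.
Substitute y = x^r sum a_n x^n and match x^{r+n}. The recurrence is
  D(n) a_n - 3 a_{n-1} - 1 a_{n-2} = 0,  where D(n) = (r+n)(r+n-1) + (33/20)(r+n) + (-3/4).
  a_n = [3 a_{n-1} + 1 a_{n-2}] / D(n).
Since the indicial polynomial factors as (r - r_1)(r - r_2), D(n) = (r_1 + n - r_1)(r_1 + n - r_2) = n(n + 37/20).
Evaluating step by step (a_0 = 1):
  n = 1: D(1) = 1(1 + 37/20) = 57/20; numerator = 3(1) = 3; a_1 = (3)/(57/20) = 20/19
  n = 2: D(2) = 2(2 + 37/20) = 77/10; numerator = 3(20/19) + 1(1) = 79/19; a_2 = (79/19)/(77/10) = 790/1463
  n = 3: D(3) = 3(3 + 37/20) = 291/20; numerator = 3(790/1463) + 1(20/19) = 3910/1463; a_3 = (3910/1463)/(291/20) = 78200/425733
  n = 4: D(4) = 4(4 + 37/20) = 117/5; numerator = 3(78200/425733) + 1(790/1463) = 154830/141911; a_4 = (154830/141911)/(117/5) = 19850/425733

r = 3/5; a_0 = 1; a_1 = 20/19; a_2 = 790/1463; a_3 = 78200/425733; a_4 = 19850/425733


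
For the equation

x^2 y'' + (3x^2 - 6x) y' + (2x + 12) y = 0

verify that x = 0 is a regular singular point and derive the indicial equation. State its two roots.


Divide by x^2 to reach normal form y'' + P_1(x) y' + P_2(x) y = 0 with P_1(x) = 3 - 6/x and P_2(x) = 2/x + 12/x^2.
x = 0 is a singular point because the y'-coefficient 3 - 6/x has a pole at x = 0 and the y-coefficient 2/x + 12/x^2 has a pole at x = 0.
It is a regular singular point because x P_1(x) = p(x) = 3x - 6 and x^2 P_2(x) = q(x) = 2x + 12 are polynomials, hence analytic at x = 0.
p(0) = -6,  q(0) = 12.
Indicial equation: r(r-1) + p(0) r + q(0) = 0, i.e. r^2 + (p(0) - 1) r + q(0) = 0, i.e. r^2 - 7 r + 12 = 0.
Discriminant: (-7)^2 - 4(12) = 1, so r = (7 ± 1)/2.
Solving: r_1 = 4, r_2 = 3.

indicial: r^2 - 7 r + 12 = 0; roots r_1 = 4, r_2 = 3


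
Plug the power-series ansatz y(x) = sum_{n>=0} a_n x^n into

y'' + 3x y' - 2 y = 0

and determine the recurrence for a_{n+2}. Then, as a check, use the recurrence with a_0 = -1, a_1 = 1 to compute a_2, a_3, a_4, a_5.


Substitute y = sum_n a_n x^n.
y''(x) has coefficient (n+2)(n+1) a_{n+2} at x^n;
3 x y'(x) has coefficient 3 n a_n at x^n (shift);
-2 y(x) has coefficient -2 a_n at x^n.
Matching x^n: (n+2)(n+1) a_{n+2} + (3n - 2) a_n = 0.
Thus a_{n+2} = (-3n + 2) / ((n+1)(n+2)) * a_n.

Check with a_0 = -1, a_1 = 1 (apply the recurrence for n = 0, 1, 2, 3): a_0 = -1, a_1 = 1, a_2 = -1, a_3 = -1/6, a_4 = 1/3, a_5 = 7/120.

a_(n+2) = (-3n + 2) / ((n+1)(n+2)) * a_n; check: a_0 = -1, a_1 = 1, a_2 = -1, a_3 = -1/6, a_4 = 1/3, a_5 = 7/120


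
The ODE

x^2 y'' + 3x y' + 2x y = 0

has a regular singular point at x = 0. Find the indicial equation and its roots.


Divide by x^2 to reach normal form y'' + P_1(x) y' + P_2(x) y = 0 with P_1(x) = 3/x and P_2(x) = 2/x.
x = 0 is a singular point because the y'-coefficient 3/x has a pole at x = 0 and the y-coefficient 2/x has a pole at x = 0.
It is a regular singular point because x P_1(x) = p(x) = 3 and x^2 P_2(x) = q(x) = 2x are polynomials, hence analytic at x = 0.
p(0) = 3,  q(0) = 0.
Indicial equation: r(r-1) + p(0) r + q(0) = 0, i.e. r^2 + (p(0) - 1) r + q(0) = 0, i.e. r^2 + 2 r = 0.
Discriminant: (2)^2 - 4(0) = 4, so r = (-2 ± 2)/2.
Solving: r_1 = 0, r_2 = -2.

indicial: r^2 + 2 r = 0; roots r_1 = 0, r_2 = -2


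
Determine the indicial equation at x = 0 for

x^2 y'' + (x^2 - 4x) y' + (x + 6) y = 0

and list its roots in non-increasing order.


Divide by x^2 to reach normal form y'' + P_1(x) y' + P_2(x) y = 0 with P_1(x) = 1 - 4/x and P_2(x) = 1/x + 6/x^2.
x = 0 is a singular point because the y'-coefficient 1 - 4/x has a pole at x = 0 and the y-coefficient 1/x + 6/x^2 has a pole at x = 0.
It is a regular singular point because x P_1(x) = p(x) = x - 4 and x^2 P_2(x) = q(x) = x + 6 are polynomials, hence analytic at x = 0.
p(0) = -4,  q(0) = 6.
Indicial equation: r(r-1) + p(0) r + q(0) = 0, i.e. r^2 + (p(0) - 1) r + q(0) = 0, i.e. r^2 - 5 r + 6 = 0.
Discriminant: (-5)^2 - 4(6) = 1, so r = (5 ± 1)/2.
Solving: r_1 = 3, r_2 = 2.

indicial: r^2 - 5 r + 6 = 0; roots r_1 = 3, r_2 = 2


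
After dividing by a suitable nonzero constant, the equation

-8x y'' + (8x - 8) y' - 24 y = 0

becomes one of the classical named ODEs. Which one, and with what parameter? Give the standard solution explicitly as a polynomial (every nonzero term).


All three coefficients share the factor -8; dividing through by -8 gives  x y'' + (1 - x) y' + 3 y = 0.
This matches the Laguerre equation x y'' + (1 - x) y' + n y = 0 with n = 3; the polynomial solution is L_3(x).
With y = sum_k a_k x^k, matching x^k gives (k+1)k a_{k+1} + (k+1) a_{k+1} - k a_k + n a_k = 0, i.e. (k+1)^2 a_{k+1} = (k - n) a_k = (k - 3) a_k. The right side vanishes at k = 3, so the series terminates at degree 3.
Standard normalization L_n(0) = 1 gives a_0 = 1. Work upward with a_{k+1} = (k - 3) a_k / (k+1)^2:
  a_1 = (0 - 3)(1) / 1^2 = -3/1 = -3
  a_2 = (1 - 3)(-3) / 2^2 = 6/4 = 3/2
  a_3 = (2 - 3)(3/2) / 3^2 = (-3/2)/9 = -1/6
Hence L_3(x) = -x^3/6 + 3 x^2/2 - 3 x + 1.

L_3(x); series = -x^3/6 + 3 x^2/2 - 3 x + 1
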